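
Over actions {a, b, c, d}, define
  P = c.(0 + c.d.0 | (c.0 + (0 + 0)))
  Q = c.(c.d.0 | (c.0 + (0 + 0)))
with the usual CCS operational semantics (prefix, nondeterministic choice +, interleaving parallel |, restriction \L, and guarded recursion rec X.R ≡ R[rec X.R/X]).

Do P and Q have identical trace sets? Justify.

P's transition system — 7 states:
  s0 = c.(0 + c.d.0 | (c.0 + (0 + 0))) ⊢ --c--▸ s1
  s1 = 0 + c.d.0 | (c.0 + (0 + 0)) ⊢ --c--▸ s2, --c--▸ s3
  s2 = c.d.0 | 0 ⊢ --c--▸ s4
  s3 = d.0 | (c.0 + (0 + 0)) ⊢ --c--▸ s4, --d--▸ s5
  s4 = d.0 | 0 ⊢ --d--▸ s6
  s5 = 0 | (c.0 + (0 + 0)) ⊢ --c--▸ s6
  s6 = 0 | 0 ⊢ deadlocked
Q's transition system — 7 states:
  t0 = c.(c.d.0 | (c.0 + (0 + 0))) ⊢ --c--▸ t1
  t1 = c.d.0 | (c.0 + (0 + 0)) ⊢ --c--▸ t2, --c--▸ t3
  t2 = c.d.0 | 0 ⊢ --c--▸ t4
  t3 = d.0 | (c.0 + (0 + 0)) ⊢ --c--▸ t4, --d--▸ t5
  t4 = d.0 | 0 ⊢ --d--▸ t6
  t5 = 0 | (c.0 + (0 + 0)) ⊢ --c--▸ t6
  t6 = 0 | 0 ⊢ deadlocked
Bisimilarity quotient blocks:
  B0 = {s0, t0}
  B1 = {s1, t1}
  B2 = {s2, t2}
  B3 = {s4, t4}
  B4 = {s6, t6}
  B5 = {s3, t3}
  B6 = {s5, t5}
s0 ∈ B0, t0 ∈ B0 → same block
Bisimilar ⇒ trace-equivalent.

trace-equivalent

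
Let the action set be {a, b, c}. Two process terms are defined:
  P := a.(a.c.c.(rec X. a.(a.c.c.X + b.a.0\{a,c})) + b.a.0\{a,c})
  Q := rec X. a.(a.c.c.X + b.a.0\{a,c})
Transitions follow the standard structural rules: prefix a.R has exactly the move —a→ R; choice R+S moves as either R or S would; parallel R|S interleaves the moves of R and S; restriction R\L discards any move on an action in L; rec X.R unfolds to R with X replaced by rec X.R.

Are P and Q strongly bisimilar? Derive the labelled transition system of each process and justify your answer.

YES

Reachable graph of P (7 states):
  p0 = a.(a.c.c.(rec X. a.(a.c.c.X + b.a.0\{a,c})) + b.a.0\{a,c}) → —a→ p1
  p1 = a.c.c.(rec X. a.(a.c.c.X + b.a.0\{a,c})) + b.a.0\{a,c} → —a→ p2, —b→ p3
  p2 = c.c.(rec X. a.(a.c.c.X + b.a.0\{a,c})) → —c→ p4
  p3 = a.0\{a,c} → —a→ p5
  p4 = c.(rec X. a.(a.c.c.X + b.a.0\{a,c})) → —c→ p6
  p5 = 0\{a,c} → ∅
  p6 = rec X. a.(a.c.c.X + b.a.0\{a,c}) → —a→ p1
Reachable graph of Q (6 states):
  q0 = rec X. a.(a.c.c.X + b.a.0\{a,c}) → —a→ q1
  q1 = a.c.c.(rec X. a.(a.c.c.X + b.a.0\{a,c})) + b.a.0\{a,c} → —a→ q2, —b→ q3
  q2 = c.c.(rec X. a.(a.c.c.X + b.a.0\{a,c})) → —c→ q4
  q3 = a.0\{a,c} → —a→ q5
  q4 = c.(rec X. a.(a.c.c.X + b.a.0\{a,c})) → —c→ q0
  q5 = 0\{a,c} → ∅
Coarsest stable partition (strong bisimilarity classes):
  B0 = {p0, p6, q0}
  B1 = {p1, q1}
  B2 = {p2, q2}
  B3 = {p4, q4}
  B4 = {p3, q3}
  B5 = {p5, q5}
p0 ∈ B0, q0 ∈ B0 → same block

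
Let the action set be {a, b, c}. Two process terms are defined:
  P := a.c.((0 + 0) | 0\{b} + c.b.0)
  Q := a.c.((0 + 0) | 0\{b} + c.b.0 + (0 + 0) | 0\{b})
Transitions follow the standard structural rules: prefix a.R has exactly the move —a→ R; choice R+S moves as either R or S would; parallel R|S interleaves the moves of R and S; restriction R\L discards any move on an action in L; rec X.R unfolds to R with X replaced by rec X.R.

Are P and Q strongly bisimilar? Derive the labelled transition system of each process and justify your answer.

P's transition system — 5 states:
  u0 = a.c.((0 + 0) | 0\{b} + c.b.0) | —a→ u1
  u1 = c.((0 + 0) | 0\{b} + c.b.0) | —c→ u2
  u2 = (0 + 0) | 0\{b} + c.b.0 | —c→ u3
  u3 = b.0 | —b→ u4
  u4 = 0 | ∅
Q's transition system — 5 states:
  v0 = a.c.((0 + 0) | 0\{b} + c.b.0 + (0 + 0) | 0\{b}) | —a→ v1
  v1 = c.((0 + 0) | 0\{b} + c.b.0 + (0 + 0) | 0\{b}) | —c→ v2
  v2 = (0 + 0) | 0\{b} + c.b.0 + (0 + 0) | 0\{b} | —c→ v3
  v3 = b.0 | —b→ v4
  v4 = 0 | ∅
Partition-refinement fixed point:
  B0 = {u0, v0}
  B1 = {u1, v1}
  B2 = {u2, v2}
  B3 = {u3, v3}
  B4 = {u4, v4}
u0 ∈ B0, v0 ∈ B0 → same block

bisimilar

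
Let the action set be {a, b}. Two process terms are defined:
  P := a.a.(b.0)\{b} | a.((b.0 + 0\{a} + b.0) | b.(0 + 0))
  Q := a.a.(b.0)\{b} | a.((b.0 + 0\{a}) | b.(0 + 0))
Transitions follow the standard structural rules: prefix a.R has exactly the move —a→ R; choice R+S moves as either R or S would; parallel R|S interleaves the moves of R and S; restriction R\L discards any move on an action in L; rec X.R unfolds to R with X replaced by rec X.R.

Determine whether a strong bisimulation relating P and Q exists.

YES

Reachable graph of P (15 states):
  u0 = a.a.(b.0)\{b} | a.((b.0 + 0\{a} + b.0) | b.(0 + 0)) ⊢ ··a··> u1, ··a··> u2
  u1 = a.(b.0)\{b} | a.((b.0 + 0\{a} + b.0) | b.(0 + 0)) ⊢ ··a··> u3, ··a··> u4
  u2 = a.a.(b.0)\{b} | ((b.0 + 0\{a} + b.0) | b.(0 + 0)) ⊢ ··a··> u4, ··b··> u5, ··b··> u6
  u3 = (b.0)\{b} | a.((b.0 + 0\{a} + b.0) | b.(0 + 0)) ⊢ ··a··> u7
  u4 = a.(b.0)\{b} | ((b.0 + 0\{a} + b.0) | b.(0 + 0)) ⊢ ··a··> u7, ··b··> u8, ··b··> u9
  u5 = a.a.(b.0)\{b} | ((b.0 + 0\{a} + b.0) | (0 + 0)) ⊢ ··a··> u8, ··b··> u10
  u6 = a.a.(b.0)\{b} | (0 | b.(0 + 0)) ⊢ ··a··> u9, ··b··> u10
  u7 = (b.0)\{b} | ((b.0 + 0\{a} + b.0) | b.(0 + 0)) ⊢ ··b··> u11, ··b··> u12
  u8 = a.(b.0)\{b} | ((b.0 + 0\{a} + b.0) | (0 + 0)) ⊢ ··a··> u11, ··b··> u13
  u9 = a.(b.0)\{b} | (0 | b.(0 + 0)) ⊢ ··a··> u12, ··b··> u13
  u10 = a.a.(b.0)\{b} | (0 | (0 + 0)) ⊢ ··a··> u13
  u11 = (b.0)\{b} | ((b.0 + 0\{a} + b.0) | (0 + 0)) ⊢ ··b··> u14
  u12 = (b.0)\{b} | (0 | b.(0 + 0)) ⊢ ··b··> u14
  u13 = a.(b.0)\{b} | (0 | (0 + 0)) ⊢ ··a··> u14
  u14 = (b.0)\{b} | (0 | (0 + 0)) ⊢ ∅
Reachable graph of Q (15 states):
  v0 = a.a.(b.0)\{b} | a.((b.0 + 0\{a}) | b.(0 + 0)) ⊢ ··a··> v1, ··a··> v2
  v1 = a.(b.0)\{b} | a.((b.0 + 0\{a}) | b.(0 + 0)) ⊢ ··a··> v3, ··a··> v4
  v2 = a.a.(b.0)\{b} | ((b.0 + 0\{a}) | b.(0 + 0)) ⊢ ··a··> v4, ··b··> v5, ··b··> v6
  v3 = (b.0)\{b} | a.((b.0 + 0\{a}) | b.(0 + 0)) ⊢ ··a··> v7
  v4 = a.(b.0)\{b} | ((b.0 + 0\{a}) | b.(0 + 0)) ⊢ ··a··> v7, ··b··> v8, ··b··> v9
  v5 = a.a.(b.0)\{b} | ((b.0 + 0\{a}) | (0 + 0)) ⊢ ··a··> v8, ··b··> v10
  v6 = a.a.(b.0)\{b} | (0 | b.(0 + 0)) ⊢ ··a··> v9, ··b··> v10
  v7 = (b.0)\{b} | ((b.0 + 0\{a}) | b.(0 + 0)) ⊢ ··b··> v11, ··b··> v12
  v8 = a.(b.0)\{b} | ((b.0 + 0\{a}) | (0 + 0)) ⊢ ··a··> v11, ··b··> v13
  v9 = a.(b.0)\{b} | (0 | b.(0 + 0)) ⊢ ··a··> v12, ··b··> v13
  v10 = a.a.(b.0)\{b} | (0 | (0 + 0)) ⊢ ··a··> v13
  v11 = (b.0)\{b} | ((b.0 + 0\{a}) | (0 + 0)) ⊢ ··b··> v14
  v12 = (b.0)\{b} | (0 | b.(0 + 0)) ⊢ ··b··> v14
  v13 = a.(b.0)\{b} | (0 | (0 + 0)) ⊢ ··a··> v14
  v14 = (b.0)\{b} | (0 | (0 + 0)) ⊢ ∅
Bisimilarity quotient blocks:
  B0 = {u0, v0}
  B1 = {u1, v1}
  B2 = {u4, v4}
  B3 = {u7, v7}
  B4 = {u11, u12, v11, v12}
  B5 = {u14, v14}
  B6 = {u8, u9, v8, v9}
  B7 = {u13, v13}
  B8 = {u3, v3}
  B9 = {u2, v2}
  B10 = {u5, u6, v5, v6}
  B11 = {u10, v10}
u0 ∈ B0, v0 ∈ B0 → same block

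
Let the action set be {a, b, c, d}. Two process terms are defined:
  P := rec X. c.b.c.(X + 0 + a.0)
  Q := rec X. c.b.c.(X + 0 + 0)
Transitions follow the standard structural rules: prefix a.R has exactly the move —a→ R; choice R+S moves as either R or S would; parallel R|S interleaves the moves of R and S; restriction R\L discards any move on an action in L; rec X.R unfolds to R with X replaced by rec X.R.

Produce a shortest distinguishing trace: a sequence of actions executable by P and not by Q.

cbca

LTS(P): 5 reachable states
  m0 = rec X. c.b.c.(X + 0 + a.0) ⊢ ··c··> m1
  m1 = b.c.((rec X. c.b.c.(X + 0 + a.0)) + 0 + a.0) ⊢ ··b··> m2
  m2 = c.((rec X. c.b.c.(X + 0 + a.0)) + 0 + a.0) ⊢ ··c··> m3
  m3 = (rec X. c.b.c.(X + 0 + a.0)) + 0 + a.0 ⊢ ··a··> m4, ··c··> m1
  m4 = 0 ⊢ (no moves)
LTS(Q): 4 reachable states
  n0 = rec X. c.b.c.(X + 0 + 0) ⊢ ··c··> n1
  n1 = b.c.((rec X. c.b.c.(X + 0 + 0)) + 0 + 0) ⊢ ··b··> n2
  n2 = c.((rec X. c.b.c.(X + 0 + 0)) + 0 + 0) ⊢ ··c··> n3
  n3 = (rec X. c.b.c.(X + 0 + 0)) + 0 + 0 ⊢ ··c··> n1
Executing cbca from P (initial set {m0}):
  step 1 (c): {m1}
  step 2 (b): {m2}
  step 3 (c): {m3}
  step 4 (a): {m4}
  — P admits the full trace.
Executing cbca from Q (initial set {n0}):
  step 1 (c): {n1}
  step 2 (b): {n2}
  step 3 (c): {n3}
  step 4 (a): ∅  — Q cannot continue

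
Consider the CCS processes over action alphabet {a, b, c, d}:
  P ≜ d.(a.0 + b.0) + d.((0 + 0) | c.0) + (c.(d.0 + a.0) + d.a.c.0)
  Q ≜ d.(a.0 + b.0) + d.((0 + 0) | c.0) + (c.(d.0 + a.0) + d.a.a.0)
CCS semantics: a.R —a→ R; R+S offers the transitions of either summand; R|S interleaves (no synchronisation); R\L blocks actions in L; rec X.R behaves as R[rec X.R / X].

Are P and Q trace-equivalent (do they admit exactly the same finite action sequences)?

trace-distinct — witness ⟨dac⟩

LTS(P): 8 reachable states
  u0 = d.(a.0 + b.0) + d.((0 + 0) | c.0) + (c.(d.0 + a.0) + d.a.c.0) ⊢ —c→ u1, —d→ u2, —d→ u3, —d→ u4
  u1 = d.0 + a.0 ⊢ —a→ u5, —d→ u5
  u2 = (0 + 0) | c.0 ⊢ —c→ u6
  u3 = a.0 + b.0 ⊢ —a→ u5, —b→ u5
  u4 = a.c.0 ⊢ —a→ u7
  u5 = 0 ⊢ ·
  u6 = (0 + 0) | 0 ⊢ ·
  u7 = c.0 ⊢ —c→ u5
LTS(Q): 8 reachable states
  v0 = d.(a.0 + b.0) + d.((0 + 0) | c.0) + (c.(d.0 + a.0) + d.a.a.0) ⊢ —c→ v1, —d→ v2, —d→ v3, —d→ v4
  v1 = d.0 + a.0 ⊢ —a→ v5, —d→ v5
  v2 = (0 + 0) | c.0 ⊢ —c→ v6
  v3 = a.0 + b.0 ⊢ —a→ v5, —b→ v5
  v4 = a.a.0 ⊢ —a→ v7
  v5 = 0 ⊢ ·
  v6 = (0 + 0) | 0 ⊢ ·
  v7 = a.0 ⊢ —a→ v5
Trace ⟨dac⟩ through P, begin at {u0}:
  step 1 (d): {u2, u3, u4}
  step 2 (a): {u5, u7}
  step 3 (c): {u5}
  — P admits the full trace.
Trace ⟨dac⟩ through Q, begin at {v0}:
  step 1 (d): {v2, v3, v4}
  step 2 (a): {v5, v7}
  step 3 (c): no successor for Q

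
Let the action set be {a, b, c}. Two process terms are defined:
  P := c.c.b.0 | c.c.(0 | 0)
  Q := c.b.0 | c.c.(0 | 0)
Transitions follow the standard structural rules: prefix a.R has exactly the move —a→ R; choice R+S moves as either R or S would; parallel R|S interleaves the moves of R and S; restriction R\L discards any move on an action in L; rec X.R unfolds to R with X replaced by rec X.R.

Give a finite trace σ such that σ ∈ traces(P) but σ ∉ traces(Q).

LTS(P): 12 reachable states
  s0 = c.c.b.0 | c.c.(0 | 0) ⊢ --c--▸ s1, --c--▸ s2
  s1 = c.b.0 | c.c.(0 | 0) ⊢ --c--▸ s3, --c--▸ s4
  s2 = c.c.b.0 | c.(0 | 0) ⊢ --c--▸ s4, --c--▸ s5
  s3 = b.0 | c.c.(0 | 0) ⊢ --b--▸ s6, --c--▸ s7
  s4 = c.b.0 | c.(0 | 0) ⊢ --c--▸ s7, --c--▸ s8
  s5 = c.c.b.0 | (0 | 0) ⊢ --c--▸ s8
  s6 = 0 | c.c.(0 | 0) ⊢ --c--▸ s9
  s7 = b.0 | c.(0 | 0) ⊢ --b--▸ s9, --c--▸ s10
  s8 = c.b.0 | (0 | 0) ⊢ --c--▸ s10
  s9 = 0 | c.(0 | 0) ⊢ --c--▸ s11
  s10 = b.0 | (0 | 0) ⊢ --b--▸ s11
  s11 = 0 | (0 | 0) ⊢ (no moves)
LTS(Q): 9 reachable states
  t0 = c.b.0 | c.c.(0 | 0) ⊢ --c--▸ t1, --c--▸ t2
  t1 = b.0 | c.c.(0 | 0) ⊢ --b--▸ t3, --c--▸ t4
  t2 = c.b.0 | c.(0 | 0) ⊢ --c--▸ t4, --c--▸ t5
  t3 = 0 | c.c.(0 | 0) ⊢ --c--▸ t6
  t4 = b.0 | c.(0 | 0) ⊢ --b--▸ t6, --c--▸ t7
  t5 = c.b.0 | (0 | 0) ⊢ --c--▸ t7
  t6 = 0 | c.(0 | 0) ⊢ --c--▸ t8
  t7 = b.0 | (0 | 0) ⊢ --b--▸ t8
  t8 = 0 | (0 | 0) ⊢ (no moves)
Trace ⟨cccc⟩ through P, begin at {s0}:
  after c @ step 1: {s1, s2}
  after c @ step 2: {s3, s4, s5}
  after c @ step 3: {s7, s8}
  after c @ step 4: {s10}
  P completes σ.
Trace ⟨cccc⟩ through Q, begin at {t0}:
  after c @ step 1: {t1, t2}
  after c @ step 2: {t4, t5}
  after c @ step 3: {t7}
  after c @ step 4: ∅ (Q stuck)

cccc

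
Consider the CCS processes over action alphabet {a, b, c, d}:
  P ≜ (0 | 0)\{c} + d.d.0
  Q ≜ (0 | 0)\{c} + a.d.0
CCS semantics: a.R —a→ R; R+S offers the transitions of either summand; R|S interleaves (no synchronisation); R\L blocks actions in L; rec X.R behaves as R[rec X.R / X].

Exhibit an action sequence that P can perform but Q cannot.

P's transition system — 3 states:
  s0 = (0 | 0)\{c} + d.d.0 → =d=> s1
  s1 = d.0 → =d=> s2
  s2 = 0 → stopped
Q's transition system — 3 states:
  t0 = (0 | 0)\{c} + a.d.0 → =a=> t1
  t1 = d.0 → =d=> t2
  t2 = 0 → stopped
Executing d from P (initial set {s0}):
  after d @ step 1: {s1}
  P completes σ.
Executing d from Q (initial set {t0}):
  after d @ step 1: no successor for Q

d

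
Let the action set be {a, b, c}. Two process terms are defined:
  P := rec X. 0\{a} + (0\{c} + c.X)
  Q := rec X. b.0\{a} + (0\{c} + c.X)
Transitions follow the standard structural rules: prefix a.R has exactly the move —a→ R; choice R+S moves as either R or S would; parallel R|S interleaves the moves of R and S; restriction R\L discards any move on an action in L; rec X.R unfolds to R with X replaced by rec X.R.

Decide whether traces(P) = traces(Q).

P's transition system — 1 states:
  p0 = rec X. 0\{a} + (0\{c} + c.X) | --c--▸ p0
Q's transition system — 2 states:
  q0 = rec X. b.0\{a} + (0\{c} + c.X) | --b--▸ q1, --c--▸ q0
  q1 = 0\{a} | ∅
Run σ = ⟨b⟩ on Q: start {q0}
  [1] b ⇒ {q1}
  — Q admits the full trace.
Run σ = ⟨b⟩ on P: start {p0}
  [1] b ⇒ ∅ (P stuck)

traces(P) ≠ traces(Q) — witness ⟨b⟩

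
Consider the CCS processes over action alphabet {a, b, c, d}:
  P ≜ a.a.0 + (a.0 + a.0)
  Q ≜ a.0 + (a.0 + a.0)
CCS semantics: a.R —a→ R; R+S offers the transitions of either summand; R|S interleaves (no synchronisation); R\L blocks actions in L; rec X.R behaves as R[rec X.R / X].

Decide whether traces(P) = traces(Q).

NO — witness ⟨aa⟩

LTS(P): 3 reachable states
  p0 = a.a.0 + (a.0 + a.0) has moves -a-> p1, -a-> p2
  p1 = 0 has moves (no moves)
  p2 = a.0 has moves -a-> p1
LTS(Q): 2 reachable states
  q0 = a.0 + (a.0 + a.0) has moves -a-> q1
  q1 = 0 has moves (no moves)
Trace ⟨aa⟩ through P, begin at {p0}:
  step 1 (a): {p1, p2}
  step 2 (a): {p1}
  — P admits the full trace.
Trace ⟨aa⟩ through Q, begin at {q0}:
  step 1 (a): {q1}
  step 2 (a): ∅ (Q stuck)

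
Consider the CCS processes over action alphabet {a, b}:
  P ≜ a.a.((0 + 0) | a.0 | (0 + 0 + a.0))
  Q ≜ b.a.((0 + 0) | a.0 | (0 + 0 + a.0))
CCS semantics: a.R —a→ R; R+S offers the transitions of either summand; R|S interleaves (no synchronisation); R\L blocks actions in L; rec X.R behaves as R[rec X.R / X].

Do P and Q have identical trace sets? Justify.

P's transition system — 6 states:
  p0 = a.a.((0 + 0) | a.0 | (0 + 0 + a.0)) ⊢ --a--▸ p1
  p1 = a.((0 + 0) | a.0 | (0 + 0 + a.0)) ⊢ --a--▸ p2
  p2 = (0 + 0) | a.0 | (0 + 0 + a.0) ⊢ --a--▸ p3, --a--▸ p4
  p3 = (0 + 0) | 0 | (0 + 0 + a.0) ⊢ --a--▸ p5
  p4 = (0 + 0) | a.0 | 0 ⊢ --a--▸ p5
  p5 = (0 + 0) | 0 | 0 ⊢ ∅
Q's transition system — 6 states:
  q0 = b.a.((0 + 0) | a.0 | (0 + 0 + a.0)) ⊢ --b--▸ q1
  q1 = a.((0 + 0) | a.0 | (0 + 0 + a.0)) ⊢ --a--▸ q2
  q2 = (0 + 0) | a.0 | (0 + 0 + a.0) ⊢ --a--▸ q3, --a--▸ q4
  q3 = (0 + 0) | 0 | (0 + 0 + a.0) ⊢ --a--▸ q5
  q4 = (0 + 0) | a.0 | 0 ⊢ --a--▸ q5
  q5 = (0 + 0) | 0 | 0 ⊢ ∅
Trace ⟨a⟩ through P, begin at {p0}:
  [1] a ⇒ {p1}
  — P admits the full trace.
Trace ⟨a⟩ through Q, begin at {q0}:
  [1] a ⇒ no successor for Q

NO — witness ⟨a⟩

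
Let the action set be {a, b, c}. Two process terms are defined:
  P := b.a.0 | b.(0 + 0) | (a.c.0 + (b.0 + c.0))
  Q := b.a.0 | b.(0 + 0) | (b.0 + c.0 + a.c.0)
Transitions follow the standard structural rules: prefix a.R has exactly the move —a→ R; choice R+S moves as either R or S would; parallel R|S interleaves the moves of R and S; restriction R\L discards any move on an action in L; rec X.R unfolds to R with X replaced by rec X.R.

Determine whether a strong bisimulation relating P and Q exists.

YES

Reachable graph of P (18 states):
  p0 = b.a.0 | b.(0 + 0) | (a.c.0 + (b.0 + c.0)) :: —a→ p1, —b→ p2, —b→ p3, —b→ p4, —c→ p4
  p1 = b.a.0 | b.(0 + 0) | c.0 :: —b→ p5, —b→ p6, —c→ p4
  p2 = a.0 | b.(0 + 0) | (a.c.0 + (b.0 + c.0)) :: —a→ p5, —a→ p7, —b→ p8, —b→ p9, —c→ p9
  p3 = b.a.0 | (0 + 0) | (a.c.0 + (b.0 + c.0)) :: —a→ p6, —b→ p10, —b→ p8, —c→ p10
  p4 = b.a.0 | b.(0 + 0) | 0 :: —b→ p10, —b→ p9
  p5 = a.0 | b.(0 + 0) | c.0 :: —a→ p11, —b→ p12, —c→ p9
  p6 = b.a.0 | (0 + 0) | c.0 :: —b→ p12, —c→ p10
  p7 = 0 | b.(0 + 0) | (a.c.0 + (b.0 + c.0)) :: —a→ p11, —b→ p13, —b→ p14, —c→ p14
  p8 = a.0 | (0 + 0) | (a.c.0 + (b.0 + c.0)) :: —a→ p12, —a→ p13, —b→ p15, —c→ p15
  p9 = a.0 | b.(0 + 0) | 0 :: —a→ p14, —b→ p15
  p10 = b.a.0 | (0 + 0) | 0 :: —b→ p15
  p11 = 0 | b.(0 + 0) | c.0 :: —b→ p16, —c→ p14
  p12 = a.0 | (0 + 0) | c.0 :: —a→ p16, —c→ p15
  p13 = 0 | (0 + 0) | (a.c.0 + (b.0 + c.0)) :: —a→ p16, —b→ p17, —c→ p17
  p14 = 0 | b.(0 + 0) | 0 :: —b→ p17
  p15 = a.0 | (0 + 0) | 0 :: —a→ p17
  p16 = 0 | (0 + 0) | c.0 :: —c→ p17
  p17 = 0 | (0 + 0) | 0 :: ∅
Reachable graph of Q (18 states):
  q0 = b.a.0 | b.(0 + 0) | (b.0 + c.0 + a.c.0) :: —a→ q1, —b→ q2, —b→ q3, —b→ q4, —c→ q4
  q1 = b.a.0 | b.(0 + 0) | c.0 :: —b→ q5, —b→ q6, —c→ q4
  q2 = a.0 | b.(0 + 0) | (b.0 + c.0 + a.c.0) :: —a→ q5, —a→ q7, —b→ q8, —b→ q9, —c→ q9
  q3 = b.a.0 | (0 + 0) | (b.0 + c.0 + a.c.0) :: —a→ q6, —b→ q10, —b→ q8, —c→ q10
  q4 = b.a.0 | b.(0 + 0) | 0 :: —b→ q10, —b→ q9
  q5 = a.0 | b.(0 + 0) | c.0 :: —a→ q11, —b→ q12, —c→ q9
  q6 = b.a.0 | (0 + 0) | c.0 :: —b→ q12, —c→ q10
  q7 = 0 | b.(0 + 0) | (b.0 + c.0 + a.c.0) :: —a→ q11, —b→ q13, —b→ q14, —c→ q14
  q8 = a.0 | (0 + 0) | (b.0 + c.0 + a.c.0) :: —a→ q12, —a→ q13, —b→ q15, —c→ q15
  q9 = a.0 | b.(0 + 0) | 0 :: —a→ q14, —b→ q15
  q10 = b.a.0 | (0 + 0) | 0 :: —b→ q15
  q11 = 0 | b.(0 + 0) | c.0 :: —b→ q16, —c→ q14
  q12 = a.0 | (0 + 0) | c.0 :: —a→ q16, —c→ q15
  q13 = 0 | (0 + 0) | (b.0 + c.0 + a.c.0) :: —a→ q16, —b→ q17, —c→ q17
  q14 = 0 | b.(0 + 0) | 0 :: —b→ q17
  q15 = a.0 | (0 + 0) | 0 :: —a→ q17
  q16 = 0 | (0 + 0) | c.0 :: —c→ q17
  q17 = 0 | (0 + 0) | 0 :: ∅
Partition-refinement fixed point:
  B0 = {p0, q0}
  B1 = {p2, q2}
  B2 = {p9, q9}
  B3 = {p14, q14}
  B4 = {p17, q17}
  B5 = {p15, q15}
  B6 = {p5, q5}
  B7 = {p11, q11}
  B8 = {p16, q16}
  B9 = {p12, q12}
  B10 = {p7, q7}
  B11 = {p13, q13}
  B12 = {p8, q8}
  B13 = {p1, q1}
  B14 = {p4, q4}
  B15 = {p10, q10}
  B16 = {p6, q6}
  B17 = {p3, q3}
p0 ∈ B0, q0 ∈ B0 → same block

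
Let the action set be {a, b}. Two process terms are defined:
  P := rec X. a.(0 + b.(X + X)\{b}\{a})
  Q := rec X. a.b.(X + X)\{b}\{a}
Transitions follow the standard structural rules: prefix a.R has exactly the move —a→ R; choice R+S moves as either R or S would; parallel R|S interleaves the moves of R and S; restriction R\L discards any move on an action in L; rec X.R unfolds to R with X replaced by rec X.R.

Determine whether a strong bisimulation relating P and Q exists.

Reachable graph of P (3 states):
  m0 = rec X. a.(0 + b.(X + X)\{b}\{a}) → —a→ m1
  m1 = 0 + b.((rec X. a.(0 + b.(X + X)\{b}\{a})) + (rec X. a.(0 + b.(X + X)\{b}\{a})))\{b}\{a} → —b→ m2
  m2 = ((rec X. a.(0 + b.(X + X)\{b}\{a})) + (rec X. a.(0 + b.(X + X)\{b}\{a})))\{b}\{a} → ·
Reachable graph of Q (3 states):
  n0 = rec X. a.b.(X + X)\{b}\{a} → —a→ n1
  n1 = b.((rec X. a.b.(X + X)\{b}\{a}) + (rec X. a.b.(X + X)\{b}\{a}))\{b}\{a} → —b→ n2
  n2 = ((rec X. a.b.(X + X)\{b}\{a}) + (rec X. a.b.(X + X)\{b}\{a}))\{b}\{a} → ·
Coarsest stable partition (strong bisimilarity classes):
  B0 = {m0, n0}
  B1 = {m1, n1}
  B2 = {m2, n2}
m0 ∈ B0, n0 ∈ B0 → same block

YES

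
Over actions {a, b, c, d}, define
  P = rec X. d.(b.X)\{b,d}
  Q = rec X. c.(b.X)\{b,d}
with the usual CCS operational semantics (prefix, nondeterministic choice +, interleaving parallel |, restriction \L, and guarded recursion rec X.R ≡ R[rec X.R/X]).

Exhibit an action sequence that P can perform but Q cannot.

Reachable graph of P (2 states):
  s0 = rec X. d.(b.X)\{b,d} | ··d··> s1
  s1 = (b.(rec X. d.(b.X)\{b,d}))\{b,d} | ∅
Reachable graph of Q (2 states):
  t0 = rec X. c.(b.X)\{b,d} | ··c··> t1
  t1 = (b.(rec X. c.(b.X)\{b,d}))\{b,d} | ∅
Trace ⟨d⟩ through P, begin at {s0}:
  after d @ step 1: {s1}
  P completes σ.
Trace ⟨d⟩ through Q, begin at {t0}:
  after d @ step 1: no successor for Q

d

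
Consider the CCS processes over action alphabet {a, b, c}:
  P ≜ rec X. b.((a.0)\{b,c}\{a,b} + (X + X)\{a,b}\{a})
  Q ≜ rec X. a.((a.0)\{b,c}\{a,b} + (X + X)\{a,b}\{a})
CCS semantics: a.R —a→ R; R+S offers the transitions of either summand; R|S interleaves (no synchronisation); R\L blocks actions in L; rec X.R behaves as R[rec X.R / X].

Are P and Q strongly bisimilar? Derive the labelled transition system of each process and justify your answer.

LTS(P): 2 reachable states
  u0 = rec X. b.((a.0)\{b,c}\{a,b} + (X + X)\{a,b}\{a}) has moves ··b··> u1
  u1 = (a.0)\{b,c}\{a,b} + ((rec X. b.((a.0)\{b,c}\{a,b} + (X + X)\{a,b}\{a})) + (rec X. b.((a.0)\{b,c}\{a,b} + (X + X)\{a,b}\{a})))\{a,b}\{a} has moves (no moves)
LTS(Q): 2 reachable states
  v0 = rec X. a.((a.0)\{b,c}\{a,b} + (X + X)\{a,b}\{a}) has moves ··a··> v1
  v1 = (a.0)\{b,c}\{a,b} + ((rec X. a.((a.0)\{b,c}\{a,b} + (X + X)\{a,b}\{a})) + (rec X. a.((a.0)\{b,c}\{a,b} + (X + X)\{a,b}\{a})))\{a,b}\{a} has moves (no moves)
Partition-refinement fixed point:
  B0 = {u0}
  B1 = {u1, v1}
  B2 = {v0}
u0 ∈ B0, v0 ∈ B2 → different blocks

NO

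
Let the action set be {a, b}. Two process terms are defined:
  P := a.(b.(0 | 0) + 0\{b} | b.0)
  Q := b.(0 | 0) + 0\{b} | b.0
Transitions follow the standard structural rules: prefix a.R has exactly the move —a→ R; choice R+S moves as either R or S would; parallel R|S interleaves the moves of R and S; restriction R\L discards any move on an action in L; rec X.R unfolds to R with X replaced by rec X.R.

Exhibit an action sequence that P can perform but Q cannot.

LTS(P): 4 reachable states
  s0 = a.(b.(0 | 0) + 0\{b} | b.0) ⊢ -a-> s1
  s1 = b.(0 | 0) + 0\{b} | b.0 ⊢ -b-> s2, -b-> s3
  s2 = 0 | 0 ⊢ (no moves)
  s3 = 0\{b} | 0 ⊢ (no moves)
LTS(Q): 3 reachable states
  t0 = b.(0 | 0) + 0\{b} | b.0 ⊢ -b-> t1, -b-> t2
  t1 = 0 | 0 ⊢ (no moves)
  t2 = 0\{b} | 0 ⊢ (no moves)
Run σ = ⟨a⟩ on P: start {s0}
  step 1 (a): {s1}
  ✓ P
Run σ = ⟨a⟩ on Q: start {t0}
  step 1 (a): ∅  — Q cannot continue

a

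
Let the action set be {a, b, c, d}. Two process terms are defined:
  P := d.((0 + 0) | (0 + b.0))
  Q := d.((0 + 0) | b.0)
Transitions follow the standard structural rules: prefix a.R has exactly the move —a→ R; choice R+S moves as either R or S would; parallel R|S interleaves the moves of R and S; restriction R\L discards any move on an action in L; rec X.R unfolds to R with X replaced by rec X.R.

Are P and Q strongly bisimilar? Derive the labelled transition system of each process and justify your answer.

bisimilar

Reachable graph of P (3 states):
  p0 = d.((0 + 0) | (0 + b.0)) → --d--▸ p1
  p1 = (0 + 0) | (0 + b.0) → --b--▸ p2
  p2 = (0 + 0) | 0 → ∅
Reachable graph of Q (3 states):
  q0 = d.((0 + 0) | b.0) → --d--▸ q1
  q1 = (0 + 0) | b.0 → --b--▸ q2
  q2 = (0 + 0) | 0 → ∅
Partition-refinement fixed point:
  B0 = {p0, q0}
  B1 = {p1, q1}
  B2 = {p2, q2}
p0 ∈ B0, q0 ∈ B0 → same block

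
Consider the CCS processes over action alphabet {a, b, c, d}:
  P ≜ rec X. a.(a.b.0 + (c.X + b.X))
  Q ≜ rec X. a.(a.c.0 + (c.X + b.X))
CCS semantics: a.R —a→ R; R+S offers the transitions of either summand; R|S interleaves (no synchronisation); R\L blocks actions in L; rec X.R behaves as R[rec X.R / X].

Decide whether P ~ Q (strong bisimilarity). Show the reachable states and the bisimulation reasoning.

P's transition system — 4 states:
  u0 = rec X. a.(a.b.0 + (c.X + b.X)) | ··a··> u1
  u1 = a.b.0 + (c.(rec X. a.(a.b.0 + (c.X + b.X))) + b.(rec X. a.(a.b.0 + (c.X + b.X)))) | ··a··> u2, ··b··> u0, ··c··> u0
  u2 = b.0 | ··b··> u3
  u3 = 0 | ·
Q's transition system — 4 states:
  v0 = rec X. a.(a.c.0 + (c.X + b.X)) | ··a··> v1
  v1 = a.c.0 + (c.(rec X. a.(a.c.0 + (c.X + b.X))) + b.(rec X. a.(a.c.0 + (c.X + b.X)))) | ··a··> v2, ··b··> v0, ··c··> v0
  v2 = c.0 | ··c··> v3
  v3 = 0 | ·
Partition-refinement fixed point:
  B0 = {u0}
  B1 = {u1}
  B2 = {u2}
  B3 = {u3, v3}
  B4 = {v0}
  B5 = {v1}
  B6 = {v2}
u0 ∈ B0, v0 ∈ B4 → different blocks

P ≁ Q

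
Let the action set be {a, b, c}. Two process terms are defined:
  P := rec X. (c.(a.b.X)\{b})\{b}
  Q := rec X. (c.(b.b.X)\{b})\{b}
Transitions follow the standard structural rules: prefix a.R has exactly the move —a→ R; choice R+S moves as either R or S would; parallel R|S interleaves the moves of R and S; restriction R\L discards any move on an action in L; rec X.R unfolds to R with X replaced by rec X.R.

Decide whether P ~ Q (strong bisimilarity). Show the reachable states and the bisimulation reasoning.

P ≁ Q

Reachable graph of P (3 states):
  u0 = rec X. (c.(a.b.X)\{b})\{b} has moves —c→ u1
  u1 = (a.b.(rec X. (c.(a.b.X)\{b})\{b}))\{b}\{b} has moves —a→ u2
  u2 = (b.(rec X. (c.(a.b.X)\{b})\{b}))\{b}\{b} has moves deadlocked
Reachable graph of Q (2 states):
  v0 = rec X. (c.(b.b.X)\{b})\{b} has moves —c→ v1
  v1 = (b.b.(rec X. (c.(b.b.X)\{b})\{b}))\{b}\{b} has moves deadlocked
Bisimilarity quotient blocks:
  B0 = {u0}
  B1 = {u1}
  B2 = {u2, v1}
  B3 = {v0}
u0 ∈ B0, v0 ∈ B3 → different blocks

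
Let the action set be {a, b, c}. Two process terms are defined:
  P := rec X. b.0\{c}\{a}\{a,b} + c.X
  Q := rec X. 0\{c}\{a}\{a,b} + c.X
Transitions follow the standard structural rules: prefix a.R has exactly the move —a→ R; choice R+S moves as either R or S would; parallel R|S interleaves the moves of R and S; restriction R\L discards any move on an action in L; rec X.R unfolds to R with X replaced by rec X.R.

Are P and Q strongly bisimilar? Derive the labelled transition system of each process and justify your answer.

P ≁ Q

Reachable graph of P (2 states):
  u0 = rec X. b.0\{c}\{a}\{a,b} + c.X :: -b-> u1, -c-> u0
  u1 = 0\{c}\{a}\{a,b} :: deadlocked
Reachable graph of Q (1 states):
  v0 = rec X. 0\{c}\{a}\{a,b} + c.X :: -c-> v0
Coarsest stable partition (strong bisimilarity classes):
  B0 = {u0}
  B1 = {u1}
  B2 = {v0}
u0 ∈ B0, v0 ∈ B2 → different blocks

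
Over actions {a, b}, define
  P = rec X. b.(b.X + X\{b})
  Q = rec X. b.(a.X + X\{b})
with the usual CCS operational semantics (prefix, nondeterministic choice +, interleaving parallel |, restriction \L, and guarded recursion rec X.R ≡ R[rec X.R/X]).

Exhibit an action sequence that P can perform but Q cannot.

bb

P's transition system — 2 states:
  p0 = rec X. b.(b.X + X\{b}) :: =b=> p1
  p1 = b.(rec X. b.(b.X + X\{b})) + (rec X. b.(b.X + X\{b}))\{b} :: =b=> p0
Q's transition system — 2 states:
  q0 = rec X. b.(a.X + X\{b}) :: =b=> q1
  q1 = a.(rec X. b.(a.X + X\{b})) + (rec X. b.(a.X + X\{b}))\{b} :: =a=> q0
Run σ = ⟨bb⟩ on P: start {p0}
  [1] b ⇒ {p1}
  [2] b ⇒ {p0}
  P completes σ.
Run σ = ⟨bb⟩ on Q: start {q0}
  [1] b ⇒ {q1}
  [2] b ⇒ ∅ (Q stuck)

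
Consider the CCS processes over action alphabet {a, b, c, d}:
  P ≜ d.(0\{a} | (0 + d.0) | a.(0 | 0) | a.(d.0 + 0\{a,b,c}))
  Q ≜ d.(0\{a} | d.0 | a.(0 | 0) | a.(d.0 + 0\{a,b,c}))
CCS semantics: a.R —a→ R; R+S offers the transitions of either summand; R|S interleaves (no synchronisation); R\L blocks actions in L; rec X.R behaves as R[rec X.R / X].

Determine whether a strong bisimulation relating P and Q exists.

LTS(P): 13 reachable states
  u0 = d.(0\{a} | (0 + d.0) | a.(0 | 0) | a.(d.0 + 0\{a,b,c})) :: --d--▸ u1
  u1 = 0\{a} | (0 + d.0) | a.(0 | 0) | a.(d.0 + 0\{a,b,c}) :: --a--▸ u2, --a--▸ u3, --d--▸ u4
  u2 = 0\{a} | (0 + d.0) | (0 | 0) | a.(d.0 + 0\{a,b,c}) :: --a--▸ u5, --d--▸ u6
  u3 = 0\{a} | (0 + d.0) | a.(0 | 0) | (d.0 + 0\{a,b,c}) :: --a--▸ u5, --d--▸ u7, --d--▸ u8
  u4 = 0\{a} | 0 | a.(0 | 0) | a.(d.0 + 0\{a,b,c}) :: --a--▸ u6, --a--▸ u8
  u5 = 0\{a} | (0 + d.0) | (0 | 0) | (d.0 + 0\{a,b,c}) :: --d--▸ u10, --d--▸ u9
  u6 = 0\{a} | 0 | (0 | 0) | a.(d.0 + 0\{a,b,c}) :: --a--▸ u10
  u7 = 0\{a} | (0 + d.0) | a.(0 | 0) | 0 :: --a--▸ u9, --d--▸ u11
  u8 = 0\{a} | 0 | a.(0 | 0) | (d.0 + 0\{a,b,c}) :: --a--▸ u10, --d--▸ u11
  u9 = 0\{a} | (0 + d.0) | (0 | 0) | 0 :: --d--▸ u12
  u10 = 0\{a} | 0 | (0 | 0) | (d.0 + 0\{a,b,c}) :: --d--▸ u12
  u11 = 0\{a} | 0 | a.(0 | 0) | 0 :: --a--▸ u12
  u12 = 0\{a} | 0 | (0 | 0) | 0 :: ·
LTS(Q): 13 reachable states
  v0 = d.(0\{a} | d.0 | a.(0 | 0) | a.(d.0 + 0\{a,b,c})) :: --d--▸ v1
  v1 = 0\{a} | d.0 | a.(0 | 0) | a.(d.0 + 0\{a,b,c}) :: --a--▸ v2, --a--▸ v3, --d--▸ v4
  v2 = 0\{a} | d.0 | (0 | 0) | a.(d.0 + 0\{a,b,c}) :: --a--▸ v5, --d--▸ v6
  v3 = 0\{a} | d.0 | a.(0 | 0) | (d.0 + 0\{a,b,c}) :: --a--▸ v5, --d--▸ v7, --d--▸ v8
  v4 = 0\{a} | 0 | a.(0 | 0) | a.(d.0 + 0\{a,b,c}) :: --a--▸ v6, --a--▸ v7
  v5 = 0\{a} | d.0 | (0 | 0) | (d.0 + 0\{a,b,c}) :: --d--▸ v10, --d--▸ v9
  v6 = 0\{a} | 0 | (0 | 0) | a.(d.0 + 0\{a,b,c}) :: --a--▸ v9
  v7 = 0\{a} | 0 | a.(0 | 0) | (d.0 + 0\{a,b,c}) :: --a--▸ v9, --d--▸ v11
  v8 = 0\{a} | d.0 | a.(0 | 0) | 0 :: --a--▸ v10, --d--▸ v11
  v9 = 0\{a} | 0 | (0 | 0) | (d.0 + 0\{a,b,c}) :: --d--▸ v12
  v10 = 0\{a} | d.0 | (0 | 0) | 0 :: --d--▸ v12
  v11 = 0\{a} | 0 | a.(0 | 0) | 0 :: --a--▸ v12
  v12 = 0\{a} | 0 | (0 | 0) | 0 :: ·
Bisimilarity quotient blocks:
  B0 = {u0, v0}
  B1 = {u1, v1}
  B2 = {u3, v3}
  B3 = {u7, u8, v7, v8}
  B4 = {u10, u9, v10, v9}
  B5 = {u12, v12}
  B6 = {u11, v11}
  B7 = {u5, v5}
  B8 = {u2, v2}
  B9 = {u6, v6}
  B10 = {u4, v4}
u0 ∈ B0, v0 ∈ B0 → same block

P ~ Q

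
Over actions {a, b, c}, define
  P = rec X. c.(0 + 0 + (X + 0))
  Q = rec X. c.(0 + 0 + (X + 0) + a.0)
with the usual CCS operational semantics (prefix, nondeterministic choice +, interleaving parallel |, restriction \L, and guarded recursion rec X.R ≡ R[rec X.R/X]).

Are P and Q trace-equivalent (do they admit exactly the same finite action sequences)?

traces(P) ≠ traces(Q) — witness ⟨ca⟩

P's transition system — 2 states:
  p0 = rec X. c.(0 + 0 + (X + 0)) | ··c··> p1
  p1 = 0 + 0 + ((rec X. c.(0 + 0 + (X + 0))) + 0) | ··c··> p1
Q's transition system — 3 states:
  q0 = rec X. c.(0 + 0 + (X + 0) + a.0) | ··c··> q1
  q1 = 0 + 0 + ((rec X. c.(0 + 0 + (X + 0) + a.0)) + 0) + a.0 | ··a··> q2, ··c··> q1
  q2 = 0 | ·
Trace ⟨ca⟩ through Q, begin at {q0}:
  [1] c ⇒ {q1}
  [2] a ⇒ {q2}
  Q completes σ.
Trace ⟨ca⟩ through P, begin at {p0}:
  [1] c ⇒ {p1}
  [2] a ⇒ ∅ (P stuck)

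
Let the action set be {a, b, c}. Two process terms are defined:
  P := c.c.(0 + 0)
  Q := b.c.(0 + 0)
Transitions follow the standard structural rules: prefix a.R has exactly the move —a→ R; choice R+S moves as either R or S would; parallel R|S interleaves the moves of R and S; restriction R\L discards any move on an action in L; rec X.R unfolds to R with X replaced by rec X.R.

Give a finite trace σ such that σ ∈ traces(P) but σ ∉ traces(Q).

c

Reachable graph of P (3 states):
  u0 = c.c.(0 + 0) has moves --c--▸ u1
  u1 = c.(0 + 0) has moves --c--▸ u2
  u2 = 0 + 0 has moves stopped
Reachable graph of Q (3 states):
  v0 = b.c.(0 + 0) has moves --b--▸ v1
  v1 = c.(0 + 0) has moves --c--▸ v2
  v2 = 0 + 0 has moves stopped
Run σ = ⟨c⟩ on P: start {u0}
  step 1 (c): {u1}
  ✓ P
Run σ = ⟨c⟩ on Q: start {v0}
  step 1 (c): ∅ (Q stuck)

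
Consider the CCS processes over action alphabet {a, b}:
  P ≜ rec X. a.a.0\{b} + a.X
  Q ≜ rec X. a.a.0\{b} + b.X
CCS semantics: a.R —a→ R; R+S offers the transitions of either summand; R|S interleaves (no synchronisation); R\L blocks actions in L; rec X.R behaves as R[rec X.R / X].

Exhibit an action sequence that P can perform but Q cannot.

aaa

LTS(P): 3 reachable states
  u0 = rec X. a.a.0\{b} + a.X | —a→ u0, —a→ u1
  u1 = a.0\{b} | —a→ u2
  u2 = 0\{b} | deadlocked
LTS(Q): 3 reachable states
  v0 = rec X. a.a.0\{b} + b.X | —a→ v1, —b→ v0
  v1 = a.0\{b} | —a→ v2
  v2 = 0\{b} | deadlocked
Run σ = ⟨aaa⟩ on P: start {u0}
  step 1 (a): {u0, u1}
  step 2 (a): {u0, u1, u2}
  step 3 (a): {u0, u1, u2}
  — P admits the full trace.
Run σ = ⟨aaa⟩ on Q: start {v0}
  step 1 (a): {v1}
  step 2 (a): {v2}
  step 3 (a): ∅ (Q stuck)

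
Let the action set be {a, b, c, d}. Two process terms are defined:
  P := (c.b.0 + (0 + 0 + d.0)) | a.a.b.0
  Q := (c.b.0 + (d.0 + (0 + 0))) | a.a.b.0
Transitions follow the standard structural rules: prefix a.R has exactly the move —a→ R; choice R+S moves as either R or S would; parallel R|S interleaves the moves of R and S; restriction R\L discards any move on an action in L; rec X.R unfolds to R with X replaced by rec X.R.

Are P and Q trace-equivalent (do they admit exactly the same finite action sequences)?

P's transition system — 12 states:
  u0 = (c.b.0 + (0 + 0 + d.0)) | a.a.b.0 | --a--▸ u1, --c--▸ u2, --d--▸ u3
  u1 = (c.b.0 + (0 + 0 + d.0)) | a.b.0 | --a--▸ u4, --c--▸ u5, --d--▸ u6
  u2 = b.0 | a.a.b.0 | --a--▸ u5, --b--▸ u3
  u3 = 0 | a.a.b.0 | --a--▸ u6
  u4 = (c.b.0 + (0 + 0 + d.0)) | b.0 | --b--▸ u7, --c--▸ u8, --d--▸ u9
  u5 = b.0 | a.b.0 | --a--▸ u8, --b--▸ u6
  u6 = 0 | a.b.0 | --a--▸ u9
  u7 = (c.b.0 + (0 + 0 + d.0)) | 0 | --c--▸ u10, --d--▸ u11
  u8 = b.0 | b.0 | --b--▸ u10, --b--▸ u9
  u9 = 0 | b.0 | --b--▸ u11
  u10 = b.0 | 0 | --b--▸ u11
  u11 = 0 | 0 | stopped
Q's transition system — 12 states:
  v0 = (c.b.0 + (d.0 + (0 + 0))) | a.a.b.0 | --a--▸ v1, --c--▸ v2, --d--▸ v3
  v1 = (c.b.0 + (d.0 + (0 + 0))) | a.b.0 | --a--▸ v4, --c--▸ v5, --d--▸ v6
  v2 = b.0 | a.a.b.0 | --a--▸ v5, --b--▸ v3
  v3 = 0 | a.a.b.0 | --a--▸ v6
  v4 = (c.b.0 + (d.0 + (0 + 0))) | b.0 | --b--▸ v7, --c--▸ v8, --d--▸ v9
  v5 = b.0 | a.b.0 | --a--▸ v8, --b--▸ v6
  v6 = 0 | a.b.0 | --a--▸ v9
  v7 = (c.b.0 + (d.0 + (0 + 0))) | 0 | --c--▸ v10, --d--▸ v11
  v8 = b.0 | b.0 | --b--▸ v10, --b--▸ v9
  v9 = 0 | b.0 | --b--▸ v11
  v10 = b.0 | 0 | --b--▸ v11
  v11 = 0 | 0 | stopped
Partition-refinement fixed point:
  B0 = {u0, v0}
  B1 = {u1, v1}
  B2 = {u5, v5}
  B3 = {u8, v8}
  B4 = {u10, u9, v10, v9}
  B5 = {u11, v11}
  B6 = {u6, v6}
  B7 = {u4, v4}
  B8 = {u7, v7}
  B9 = {u3, v3}
  B10 = {u2, v2}
u0 ∈ B0, v0 ∈ B0 → same block
Bisimilar ⇒ trace-equivalent.

traces(P) = traces(Q)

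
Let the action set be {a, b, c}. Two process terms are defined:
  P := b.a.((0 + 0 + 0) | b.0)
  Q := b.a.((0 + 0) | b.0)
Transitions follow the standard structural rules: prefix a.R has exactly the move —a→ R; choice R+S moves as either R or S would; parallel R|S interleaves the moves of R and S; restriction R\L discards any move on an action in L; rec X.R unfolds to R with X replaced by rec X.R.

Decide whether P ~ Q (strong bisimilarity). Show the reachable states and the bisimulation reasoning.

P's transition system — 4 states:
  s0 = b.a.((0 + 0 + 0) | b.0) has moves ··b··> s1
  s1 = a.((0 + 0 + 0) | b.0) has moves ··a··> s2
  s2 = (0 + 0 + 0) | b.0 has moves ··b··> s3
  s3 = (0 + 0 + 0) | 0 has moves (no moves)
Q's transition system — 4 states:
  t0 = b.a.((0 + 0) | b.0) has moves ··b··> t1
  t1 = a.((0 + 0) | b.0) has moves ··a··> t2
  t2 = (0 + 0) | b.0 has moves ··b··> t3
  t3 = (0 + 0) | 0 has moves (no moves)
Coarsest stable partition (strong bisimilarity classes):
  B0 = {s0, t0}
  B1 = {s1, t1}
  B2 = {s2, t2}
  B3 = {s3, t3}
s0 ∈ B0, t0 ∈ B0 → same block

YES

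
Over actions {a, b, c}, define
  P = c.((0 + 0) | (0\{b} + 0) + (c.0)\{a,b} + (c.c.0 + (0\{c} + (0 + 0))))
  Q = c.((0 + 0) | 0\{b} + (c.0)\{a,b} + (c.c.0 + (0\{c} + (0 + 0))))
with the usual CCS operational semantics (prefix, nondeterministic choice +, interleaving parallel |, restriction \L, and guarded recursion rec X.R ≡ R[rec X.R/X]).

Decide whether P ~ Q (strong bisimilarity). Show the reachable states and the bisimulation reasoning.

P ~ Q

Reachable graph of P (5 states):
  u0 = c.((0 + 0) | (0\{b} + 0) + (c.0)\{a,b} + (c.c.0 + (0\{c} + (0 + 0)))) | ··c··> u1
  u1 = (0 + 0) | (0\{b} + 0) + (c.0)\{a,b} + (c.c.0 + (0\{c} + (0 + 0))) | ··c··> u2, ··c··> u3
  u2 = 0\{a,b} | stopped
  u3 = c.0 | ··c··> u4
  u4 = 0 | stopped
Reachable graph of Q (5 states):
  v0 = c.((0 + 0) | 0\{b} + (c.0)\{a,b} + (c.c.0 + (0\{c} + (0 + 0)))) | ··c··> v1
  v1 = (0 + 0) | 0\{b} + (c.0)\{a,b} + (c.c.0 + (0\{c} + (0 + 0))) | ··c··> v2, ··c··> v3
  v2 = 0\{a,b} | stopped
  v3 = c.0 | ··c··> v4
  v4 = 0 | stopped
Partition-refinement fixed point:
  B0 = {u0, v0}
  B1 = {u1, v1}
  B2 = {u2, u4, v2, v4}
  B3 = {u3, v3}
u0 ∈ B0, v0 ∈ B0 → same block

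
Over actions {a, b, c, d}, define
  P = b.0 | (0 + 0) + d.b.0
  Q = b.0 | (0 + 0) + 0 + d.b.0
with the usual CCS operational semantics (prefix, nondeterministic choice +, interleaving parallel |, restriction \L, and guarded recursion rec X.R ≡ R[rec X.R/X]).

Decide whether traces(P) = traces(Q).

traces(P) = traces(Q)

Reachable graph of P (4 states):
  s0 = b.0 | (0 + 0) + d.b.0 :: ··b··> s1, ··d··> s2
  s1 = 0 | (0 + 0) :: (no moves)
  s2 = b.0 :: ··b··> s3
  s3 = 0 :: (no moves)
Reachable graph of Q (4 states):
  t0 = b.0 | (0 + 0) + 0 + d.b.0 :: ··b··> t1, ··d··> t2
  t1 = 0 | (0 + 0) :: (no moves)
  t2 = b.0 :: ··b··> t3
  t3 = 0 :: (no moves)
Bisimilarity quotient blocks:
  B0 = {s0, t0}
  B1 = {s1, s3, t1, t3}
  B2 = {s2, t2}
s0 ∈ B0, t0 ∈ B0 → same block
Bisimilar ⇒ trace-equivalent.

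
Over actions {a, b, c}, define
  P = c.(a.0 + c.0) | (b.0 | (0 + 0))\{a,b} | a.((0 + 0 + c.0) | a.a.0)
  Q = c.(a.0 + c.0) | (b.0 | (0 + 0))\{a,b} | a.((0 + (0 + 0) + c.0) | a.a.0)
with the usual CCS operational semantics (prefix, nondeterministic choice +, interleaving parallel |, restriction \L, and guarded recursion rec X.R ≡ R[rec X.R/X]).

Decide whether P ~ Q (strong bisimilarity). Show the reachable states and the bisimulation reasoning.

Reachable graph of P (21 states):
  u0 = c.(a.0 + c.0) | (b.0 | (0 + 0))\{a,b} | a.((0 + 0 + c.0) | a.a.0) ⊢ ··a··> u1, ··c··> u2
  u1 = c.(a.0 + c.0) | (b.0 | (0 + 0))\{a,b} | ((0 + 0 + c.0) | a.a.0) ⊢ ··a··> u3, ··c··> u4, ··c··> u5
  u2 = (a.0 + c.0) | (b.0 | (0 + 0))\{a,b} | a.((0 + 0 + c.0) | a.a.0) ⊢ ··a··> u4, ··a··> u6, ··c··> u6
  u3 = c.(a.0 + c.0) | (b.0 | (0 + 0))\{a,b} | ((0 + 0 + c.0) | a.0) ⊢ ··a··> u7, ··c··> u8, ··c··> u9
  u4 = (a.0 + c.0) | (b.0 | (0 + 0))\{a,b} | ((0 + 0 + c.0) | a.a.0) ⊢ ··a··> u10, ··a··> u8, ··c··> u10, ··c··> u11
  u5 = c.(a.0 + c.0) | (b.0 | (0 + 0))\{a,b} | (0 | a.a.0) ⊢ ··a··> u9, ··c··> u11
  u6 = 0 | (b.0 | (0 + 0))\{a,b} | a.((0 + 0 + c.0) | a.a.0) ⊢ ··a··> u10
  u7 = c.(a.0 + c.0) | (b.0 | (0 + 0))\{a,b} | ((0 + 0 + c.0) | 0) ⊢ ··c··> u12, ··c··> u13
  u8 = (a.0 + c.0) | (b.0 | (0 + 0))\{a,b} | ((0 + 0 + c.0) | a.0) ⊢ ··a··> u12, ··a··> u14, ··c··> u14, ··c··> u15
  u9 = c.(a.0 + c.0) | (b.0 | (0 + 0))\{a,b} | (0 | a.0) ⊢ ··a··> u13, ··c··> u15
  u10 = 0 | (b.0 | (0 + 0))\{a,b} | ((0 + 0 + c.0) | a.a.0) ⊢ ··a··> u14, ··c··> u16
  u11 = (a.0 + c.0) | (b.0 | (0 + 0))\{a,b} | (0 | a.a.0) ⊢ ··a··> u15, ··a··> u16, ··c··> u16
  u12 = (a.0 + c.0) | (b.0 | (0 + 0))\{a,b} | ((0 + 0 + c.0) | 0) ⊢ ··a··> u17, ··c··> u17, ··c··> u18
  u13 = c.(a.0 + c.0) | (b.0 | (0 + 0))\{a,b} | (0 | 0) ⊢ ··c··> u18
  u14 = 0 | (b.0 | (0 + 0))\{a,b} | ((0 + 0 + c.0) | a.0) ⊢ ··a··> u17, ··c··> u19
  u15 = (a.0 + c.0) | (b.0 | (0 + 0))\{a,b} | (0 | a.0) ⊢ ··a··> u18, ··a··> u19, ··c··> u19
  u16 = 0 | (b.0 | (0 + 0))\{a,b} | (0 | a.a.0) ⊢ ··a··> u19
  u17 = 0 | (b.0 | (0 + 0))\{a,b} | ((0 + 0 + c.0) | 0) ⊢ ··c··> u20
  u18 = (a.0 + c.0) | (b.0 | (0 + 0))\{a,b} | (0 | 0) ⊢ ··a··> u20, ··c··> u20
  u19 = 0 | (b.0 | (0 + 0))\{a,b} | (0 | a.0) ⊢ ··a··> u20
  u20 = 0 | (b.0 | (0 + 0))\{a,b} | (0 | 0) ⊢ ·
Reachable graph of Q (21 states):
  v0 = c.(a.0 + c.0) | (b.0 | (0 + 0))\{a,b} | a.((0 + (0 + 0) + c.0) | a.a.0) ⊢ ··a··> v1, ··c··> v2
  v1 = c.(a.0 + c.0) | (b.0 | (0 + 0))\{a,b} | ((0 + (0 + 0) + c.0) | a.a.0) ⊢ ··a··> v3, ··c··> v4, ··c··> v5
  v2 = (a.0 + c.0) | (b.0 | (0 + 0))\{a,b} | a.((0 + (0 + 0) + c.0) | a.a.0) ⊢ ··a··> v4, ··a··> v6, ··c··> v6
  v3 = c.(a.0 + c.0) | (b.0 | (0 + 0))\{a,b} | ((0 + (0 + 0) + c.0) | a.0) ⊢ ··a··> v7, ··c··> v8, ··c··> v9
  v4 = (a.0 + c.0) | (b.0 | (0 + 0))\{a,b} | ((0 + (0 + 0) + c.0) | a.a.0) ⊢ ··a··> v10, ··a··> v8, ··c··> v10, ··c··> v11
  v5 = c.(a.0 + c.0) | (b.0 | (0 + 0))\{a,b} | (0 | a.a.0) ⊢ ··a··> v9, ··c··> v11
  v6 = 0 | (b.0 | (0 + 0))\{a,b} | a.((0 + (0 + 0) + c.0) | a.a.0) ⊢ ··a··> v10
  v7 = c.(a.0 + c.0) | (b.0 | (0 + 0))\{a,b} | ((0 + (0 + 0) + c.0) | 0) ⊢ ··c··> v12, ··c··> v13
  v8 = (a.0 + c.0) | (b.0 | (0 + 0))\{a,b} | ((0 + (0 + 0) + c.0) | a.0) ⊢ ··a··> v12, ··a··> v14, ··c··> v14, ··c··> v15
  v9 = c.(a.0 + c.0) | (b.0 | (0 + 0))\{a,b} | (0 | a.0) ⊢ ··a··> v13, ··c··> v15
  v10 = 0 | (b.0 | (0 + 0))\{a,b} | ((0 + (0 + 0) + c.0) | a.a.0) ⊢ ··a··> v14, ··c··> v16
  v11 = (a.0 + c.0) | (b.0 | (0 + 0))\{a,b} | (0 | a.a.0) ⊢ ··a··> v15, ··a··> v16, ··c··> v16
  v12 = (a.0 + c.0) | (b.0 | (0 + 0))\{a,b} | ((0 + (0 + 0) + c.0) | 0) ⊢ ··a··> v17, ··c··> v17, ··c··> v18
  v13 = c.(a.0 + c.0) | (b.0 | (0 + 0))\{a,b} | (0 | 0) ⊢ ··c··> v18
  v14 = 0 | (b.0 | (0 + 0))\{a,b} | ((0 + (0 + 0) + c.0) | a.0) ⊢ ··a··> v17, ··c··> v19
  v15 = (a.0 + c.0) | (b.0 | (0 + 0))\{a,b} | (0 | a.0) ⊢ ··a··> v18, ··a··> v19, ··c··> v19
  v16 = 0 | (b.0 | (0 + 0))\{a,b} | (0 | a.a.0) ⊢ ··a··> v19
  v17 = 0 | (b.0 | (0 + 0))\{a,b} | ((0 + (0 + 0) + c.0) | 0) ⊢ ··c··> v20
  v18 = (a.0 + c.0) | (b.0 | (0 + 0))\{a,b} | (0 | 0) ⊢ ··a··> v20, ··c··> v20
  v19 = 0 | (b.0 | (0 + 0))\{a,b} | (0 | a.0) ⊢ ··a··> v20
  v20 = 0 | (b.0 | (0 + 0))\{a,b} | (0 | 0) ⊢ ·
Bisimilarity quotient blocks:
  B0 = {u0, v0}
  B1 = {u1, v1}
  B2 = {u4, v4}
  B3 = {u11, v11}
  B4 = {u15, v15}
  B5 = {u19, v19}
  B6 = {u20, v20}
  B7 = {u18, v18}
  B8 = {u16, v16}
  B9 = {u8, v8}
  B10 = {u14, v14}
  B11 = {u17, v17}
  B12 = {u12, v12}
  B13 = {u10, v10}
  B14 = {u3, v3}
  B15 = {u9, v9}
  B16 = {u13, v13}
  B17 = {u7, v7}
  B18 = {u5, v5}
  B19 = {u2, v2}
  B20 = {u6, v6}
u0 ∈ B0, v0 ∈ B0 → same block

YES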